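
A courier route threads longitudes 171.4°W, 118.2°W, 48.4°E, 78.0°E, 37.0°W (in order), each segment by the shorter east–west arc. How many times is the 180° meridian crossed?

Leg 1: -171.4° → -118.2°, shortest Δλ = 53.2° (east) — does not cross 180°.
Leg 2: -118.2° → +48.4°, shortest Δλ = 166.6° (east) — does not cross 180°.
Leg 3: +48.4° → +78.0°, shortest Δλ = 29.6° (east) — does not cross 180°.
Leg 4: +78.0° → -37.0°, shortest Δλ = -115.0° (west) — does not cross 180°.
Total crossings: 0.

0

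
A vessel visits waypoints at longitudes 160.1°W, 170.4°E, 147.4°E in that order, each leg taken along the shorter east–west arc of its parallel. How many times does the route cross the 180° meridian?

1

Leg 1: -160.1° → +170.4°, shortest Δλ = -29.5° (west) — crosses 180°.
Leg 2: +170.4° → +147.4°, shortest Δλ = -23.0° (west) — does not cross 180°.
Total crossings: 1.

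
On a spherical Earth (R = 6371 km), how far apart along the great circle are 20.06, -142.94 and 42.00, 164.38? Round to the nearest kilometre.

5477 km

Δλ = 164.38 − -142.94 = 307.32°; wrapped into (−180°, 180°]: -52.68°.
Δφ = 42.00 − 20.06 = 21.94°.
a = sin²(Δφ/2) + cos φ₁ · cos φ₂ · sin²(Δλ/2) = 0.173637.
c = 2·atan2(√a, √(1−a)) = 0.85962 rad → d = 6371·c ≈ 5476.64 km.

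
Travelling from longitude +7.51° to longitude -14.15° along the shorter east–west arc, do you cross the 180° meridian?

Signed shortest Δλ = ((-14.15 − 7.51 + 180) mod 360) − 180 = -21.66°.
Going west by 21.66° from +7.51° reaches -14.15° without touching 180°.

No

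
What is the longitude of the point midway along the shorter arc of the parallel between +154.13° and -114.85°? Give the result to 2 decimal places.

Signed shortest Δλ from +154.13° to -114.85° is +91.02°.
Midpoint longitude = +154.13° + (+91.02°)/2 = +154.13° + 45.51° = +199.64°.
Normalise into (−180°, 180°]: -160.36°.
(The naïve average (+154.13 + -114.85)/2 = 19.64° is on the wrong side of the globe.)

-160.36°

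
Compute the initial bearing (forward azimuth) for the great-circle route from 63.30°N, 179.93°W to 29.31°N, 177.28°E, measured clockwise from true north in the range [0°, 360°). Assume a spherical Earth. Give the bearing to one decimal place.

Δλ = 177.28 − -179.93 = 357.21°; wrapped into (−180°, 180°]: -2.79°.
θ = atan2( sin Δλ · cos φ₂ , cos φ₁ · sin φ₂ − sin φ₁ · cos φ₂ · cos Δλ )
  = atan2(-0.04244, -0.55812) = -175.651° → normalised to [0°, 360°): 184.349°.

184.3°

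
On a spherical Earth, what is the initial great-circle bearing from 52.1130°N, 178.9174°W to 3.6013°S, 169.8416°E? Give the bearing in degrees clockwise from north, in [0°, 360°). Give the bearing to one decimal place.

Δλ = 169.8416 − -178.9174 = 348.7590°; wrapped into (−180°, 180°]: -11.2410°.
θ = atan2( sin Δλ · cos φ₂ , cos φ₁ · sin φ₂ − sin φ₁ · cos φ₂ · cos Δλ )
  = atan2(-0.19455, -0.81113) = -166.512° → normalised to [0°, 360°): 193.488°.

193.5°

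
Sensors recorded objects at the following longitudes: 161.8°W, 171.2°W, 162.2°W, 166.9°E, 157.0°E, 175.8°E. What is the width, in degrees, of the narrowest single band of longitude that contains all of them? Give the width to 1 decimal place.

Sort the longitudes: -171.2°, -162.2°, -161.8°, +157.0°, +166.9°, +175.8°.
Eastward gaps between consecutive values (wrapping around): 9.0°, 0.4°, 318.8°, 9.9°, 8.9°, 13.0°.
Largest gap = 318.8° ⇒ minimal covering band is its complement: 360° − 318.8° = 41.2°.
Band runs from +157.0° eastward to -161.8°, crossing the antimeridian.

41.2°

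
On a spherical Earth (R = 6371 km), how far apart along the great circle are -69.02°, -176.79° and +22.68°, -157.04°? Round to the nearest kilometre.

10320 km

Δλ = -157.04 − -176.79 = 19.75°.
Δφ = 22.68 − -69.02 = 91.70°.
a = sin²(Δφ/2) + cos φ₁ · cos φ₂ · sin²(Δλ/2) = 0.524550.
c = 2·atan2(√a, √(1−a)) = 1.61992 rad → d = 6371·c ≈ 10320.48 km.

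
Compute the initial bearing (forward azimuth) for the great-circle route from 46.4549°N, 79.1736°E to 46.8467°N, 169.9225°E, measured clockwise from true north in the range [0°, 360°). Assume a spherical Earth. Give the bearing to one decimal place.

Δλ = 169.9225 − 79.1736 = 90.7489°.
θ = atan2( sin Δλ · cos φ₂ , cos φ₁ · sin φ₂ − sin φ₁ · cos φ₂ · cos Δλ )
  = atan2(0.68389, 0.50907) = 53.337° → normalised to [0°, 360°): 53.337°.

53.3°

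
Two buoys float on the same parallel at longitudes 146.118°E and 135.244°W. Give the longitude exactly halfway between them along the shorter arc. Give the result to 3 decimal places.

174.563°W

Signed shortest Δλ from +146.118° to -135.244° is +78.638°.
Midpoint longitude = +146.118° + (+78.638°)/2 = +146.118° + 39.319° = +185.437°.
Normalise into (−180°, 180°]: -174.563°.
(The naïve average (+146.118 + -135.244)/2 = 5.437° is on the wrong side of the globe.)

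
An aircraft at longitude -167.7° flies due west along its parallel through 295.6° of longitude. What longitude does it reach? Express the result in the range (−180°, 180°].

Start at -167.7°; shift −295.6° → -463.3°.
-463.3° lies outside (−180°, 180°]; add 360° → -103.3°.

-103.3°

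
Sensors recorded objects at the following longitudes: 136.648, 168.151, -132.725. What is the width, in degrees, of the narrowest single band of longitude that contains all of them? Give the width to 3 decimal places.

Sort the longitudes: -132.725°, +136.648°, +168.151°.
Eastward gaps between consecutive values (wrapping around): 269.373°, 31.503°, 59.124°.
Largest gap = 269.373° ⇒ minimal covering band is its complement: 360° − 269.373° = 90.627°.
Band runs from +136.648° eastward to -132.725°, crossing the antimeridian.

90.627°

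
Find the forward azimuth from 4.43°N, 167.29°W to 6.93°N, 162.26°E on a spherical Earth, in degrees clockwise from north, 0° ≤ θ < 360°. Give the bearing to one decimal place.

276.1°

Δλ = 162.26 − -167.29 = 329.55°; wrapped into (−180°, 180°]: -30.45°.
θ = atan2( sin Δλ · cos φ₂ , cos φ₁ · sin φ₂ − sin φ₁ · cos φ₂ · cos Δλ )
  = atan2(-0.50308, 0.05420) = -83.851° → normalised to [0°, 360°): 276.149°.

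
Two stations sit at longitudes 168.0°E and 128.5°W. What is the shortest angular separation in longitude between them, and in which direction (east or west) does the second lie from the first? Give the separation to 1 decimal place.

63.5° east

Raw difference: -128.5 − 168.0 = -296.5°.
Normalise into (−180°, 180°]: -296.5° + 360° = 63.5°.
Positive ⇒ the second point lies to the east; separation 63.5°.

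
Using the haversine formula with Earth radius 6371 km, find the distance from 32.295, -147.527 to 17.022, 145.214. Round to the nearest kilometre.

Δλ = 145.214 − -147.527 = 292.741°; wrapped into (−180°, 180°]: -67.259°.
Δφ = 17.022 − 32.295 = -15.273°.
a = sin²(Δφ/2) + cos φ₁ · cos φ₂ · sin²(Δλ/2) = 0.265572.
c = 2·atan2(√a, √(1−a)) = 1.08280 rad → d = 6371·c ≈ 6898.52 km.

6899 km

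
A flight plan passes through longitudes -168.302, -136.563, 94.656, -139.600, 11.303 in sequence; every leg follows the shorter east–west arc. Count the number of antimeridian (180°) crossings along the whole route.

2

Leg 1: -168.302° → -136.563°, shortest Δλ = 31.739° (east) — does not cross 180°.
Leg 2: -136.563° → +94.656°, shortest Δλ = -128.781° (west) — crosses 180°.
Leg 3: +94.656° → -139.600°, shortest Δλ = 125.744° (east) — crosses 180°.
Leg 4: -139.600° → +11.303°, shortest Δλ = 150.903° (east) — does not cross 180°.
Total crossings: 2.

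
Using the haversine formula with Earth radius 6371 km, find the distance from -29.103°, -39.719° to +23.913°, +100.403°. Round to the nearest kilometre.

16024 km

Δλ = 100.403 − -39.719 = 140.122°.
Δφ = 23.913 − -29.103 = 53.016°.
a = sin²(Δφ/2) + cos φ₁ · cos φ₂ · sin²(Δλ/2) = 0.905060.
c = 2·atan2(√a, √(1−a)) = 2.51515 rad → d = 6371·c ≈ 16024.05 km.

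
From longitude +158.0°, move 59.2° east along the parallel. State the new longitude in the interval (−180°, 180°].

Start at +158.0°; shift +59.2° → +217.2°.
+217.2° lies outside (−180°, 180°]; subtract 360° → -142.8°.

-142.8°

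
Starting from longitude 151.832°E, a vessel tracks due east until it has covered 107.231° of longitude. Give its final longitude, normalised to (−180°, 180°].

Start at +151.832°; shift +107.231° → +259.063°.
+259.063° lies outside (−180°, 180°]; subtract 360° → -100.937°.

100.937°W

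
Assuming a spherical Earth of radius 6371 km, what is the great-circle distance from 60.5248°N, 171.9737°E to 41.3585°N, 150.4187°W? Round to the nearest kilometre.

Δλ = -150.4187 − 171.9737 = -322.3924°; wrapped into (−180°, 180°]: 37.6076°.
Δφ = 41.3585 − 60.5248 = -19.1663°.
a = sin²(Δφ/2) + cos φ₁ · cos φ₂ · sin²(Δλ/2) = 0.066086.
c = 2·atan2(√a, √(1−a)) = 0.51998 rad → d = 6371·c ≈ 3312.82 km.

3313 km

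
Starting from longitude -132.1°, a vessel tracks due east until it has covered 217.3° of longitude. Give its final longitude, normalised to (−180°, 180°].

Start at -132.1°; shift +217.3° → +85.2°.
+85.2° already lies in (−180°, 180°].

+85.2°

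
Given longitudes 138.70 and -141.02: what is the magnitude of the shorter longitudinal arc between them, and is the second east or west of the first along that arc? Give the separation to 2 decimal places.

80.28° east

Raw difference: -141.02 − 138.70 = -279.72°.
Normalise into (−180°, 180°]: -279.72° + 360° = 80.28°.
Positive ⇒ the second point lies to the east; separation 80.28°.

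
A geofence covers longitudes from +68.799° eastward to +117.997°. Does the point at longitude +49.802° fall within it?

No

Band width going east from +68.799° to +117.997°: ((117.997 − 68.799) mod 360) = 49.198°.
Offset of +49.802° east of the west edge: ((49.802 − 68.799) mod 360) = 341.003°.
341.003° > 49.198° ⇒ outside.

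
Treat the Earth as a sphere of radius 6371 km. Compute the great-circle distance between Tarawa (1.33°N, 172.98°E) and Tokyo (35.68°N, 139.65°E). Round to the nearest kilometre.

5138 km

Δλ = 139.65 − 172.98 = -33.33°.
Δφ = 35.68 − 1.33 = 34.35°.
a = sin²(Δφ/2) + cos φ₁ · cos φ₂ · sin²(Δλ/2) = 0.153981.
c = 2·atan2(√a, √(1−a)) = 0.80649 rad → d = 6371·c ≈ 5138.14 km.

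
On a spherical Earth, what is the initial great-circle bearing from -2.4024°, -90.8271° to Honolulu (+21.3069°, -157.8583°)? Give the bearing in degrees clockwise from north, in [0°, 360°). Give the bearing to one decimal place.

293.8°

Δλ = -157.8583 − -90.8271 = -67.0312°.
θ = atan2( sin Δλ · cos φ₂ , cos φ₁ · sin φ₂ − sin φ₁ · cos φ₂ · cos Δλ )
  = atan2(-0.85778, 0.37828) = -66.202° → normalised to [0°, 360°): 293.798°.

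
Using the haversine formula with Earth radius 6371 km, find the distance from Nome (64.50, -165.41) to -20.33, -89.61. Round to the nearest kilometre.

Δλ = -89.61 − -165.41 = 75.80°.
Δφ = -20.33 − 64.50 = -84.83°.
a = sin²(Δφ/2) + cos φ₁ · cos φ₂ · sin²(Δλ/2) = 0.607277.
c = 2·atan2(√a, √(1−a)) = 1.78703 rad → d = 6371·c ≈ 11385.17 km.

11385 km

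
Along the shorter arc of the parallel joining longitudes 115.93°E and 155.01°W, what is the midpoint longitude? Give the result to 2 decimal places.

160.46°E

Signed shortest Δλ from +115.93° to -155.01° is +89.06°.
Midpoint longitude = +115.93° + (+89.06°)/2 = +115.93° + 44.53° = +160.46°.
(The naïve average (+115.93 + -155.01)/2 = -19.54° is on the wrong side of the globe.)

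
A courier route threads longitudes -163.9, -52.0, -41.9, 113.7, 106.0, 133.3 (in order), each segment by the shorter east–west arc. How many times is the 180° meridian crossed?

Leg 1: -163.9° → -52.0°, shortest Δλ = 111.9° (east) — does not cross 180°.
Leg 2: -52.0° → -41.9°, shortest Δλ = 10.1° (east) — does not cross 180°.
Leg 3: -41.9° → +113.7°, shortest Δλ = 155.6° (east) — does not cross 180°.
Leg 4: +113.7° → +106.0°, shortest Δλ = -7.7° (west) — does not cross 180°.
Leg 5: +106.0° → +133.3°, shortest Δλ = 27.3° (east) — does not cross 180°.
Total crossings: 0.

0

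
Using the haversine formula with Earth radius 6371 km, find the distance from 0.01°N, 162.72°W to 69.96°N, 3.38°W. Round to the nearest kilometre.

12086 km

Δλ = -3.38 − -162.72 = 159.34°.
Δφ = 69.96 − 0.01 = 69.95°.
a = sin²(Δφ/2) + cos φ₁ · cos φ₂ · sin²(Δλ/2) = 0.660237.
c = 2·atan2(√a, √(1−a)) = 1.89703 rad → d = 6371·c ≈ 12085.96 km.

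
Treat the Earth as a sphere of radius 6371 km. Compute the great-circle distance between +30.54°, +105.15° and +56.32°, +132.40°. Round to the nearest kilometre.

3565 km

Δλ = 132.40 − 105.15 = 27.25°.
Δφ = 56.32 − 30.54 = 25.78°.
a = sin²(Δφ/2) + cos φ₁ · cos φ₂ · sin²(Δλ/2) = 0.076269.
c = 2·atan2(√a, √(1−a)) = 0.55961 rad → d = 6371·c ≈ 3565.27 km.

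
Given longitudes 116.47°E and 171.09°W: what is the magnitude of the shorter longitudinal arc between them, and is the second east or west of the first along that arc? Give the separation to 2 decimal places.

72.44° east

Raw difference: -171.09 − 116.47 = -287.56°.
Normalise into (−180°, 180°]: -287.56° + 360° = 72.44°.
Positive ⇒ the second point lies to the east; separation 72.44°.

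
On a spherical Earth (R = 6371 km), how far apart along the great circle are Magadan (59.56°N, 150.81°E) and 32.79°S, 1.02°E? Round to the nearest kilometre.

16303 km

Δλ = 1.02 − 150.81 = -149.79°.
Δφ = -32.79 − 59.56 = -92.35°.
a = sin²(Δφ/2) + cos φ₁ · cos φ₂ · sin²(Δλ/2) = 0.917489.
c = 2·atan2(√a, √(1−a)) = 2.55889 rad → d = 6371·c ≈ 16302.68 km.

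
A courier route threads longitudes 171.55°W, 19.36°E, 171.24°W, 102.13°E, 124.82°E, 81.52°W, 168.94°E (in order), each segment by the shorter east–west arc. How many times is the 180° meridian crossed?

Leg 1: -171.55° → +19.36°, shortest Δλ = -169.09° (west) — crosses 180°.
Leg 2: +19.36° → -171.24°, shortest Δλ = 169.4° (east) — crosses 180°.
Leg 3: -171.24° → +102.13°, shortest Δλ = -86.63° (west) — crosses 180°.
Leg 4: +102.13° → +124.82°, shortest Δλ = 22.69° (east) — does not cross 180°.
Leg 5: +124.82° → -81.52°, shortest Δλ = 153.66° (east) — crosses 180°.
Leg 6: -81.52° → +168.94°, shortest Δλ = -109.54° (west) — crosses 180°.
Total crossings: 5.

5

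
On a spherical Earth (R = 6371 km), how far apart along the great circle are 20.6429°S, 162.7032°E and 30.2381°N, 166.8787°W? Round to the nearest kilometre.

Δλ = -166.8787 − 162.7032 = -329.5819°; wrapped into (−180°, 180°]: 30.4181°.
Δφ = 30.2381 − -20.6429 = 50.8810°.
a = sin²(Δφ/2) + cos φ₁ · cos φ₂ · sin²(Δλ/2) = 0.240175.
c = 2·atan2(√a, √(1−a)) = 1.02436 rad → d = 6371·c ≈ 6526.17 km.

6526 km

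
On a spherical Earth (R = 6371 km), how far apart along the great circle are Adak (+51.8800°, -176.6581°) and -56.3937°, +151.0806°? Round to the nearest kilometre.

12397 km

Δλ = 151.0806 − -176.6581 = 327.7387°; wrapped into (−180°, 180°]: -32.2613°.
Δφ = -56.3937 − 51.8800 = -108.2737°.
a = sin²(Δφ/2) + cos φ₁ · cos φ₂ · sin²(Δλ/2) = 0.683151.
c = 2·atan2(√a, √(1−a)) = 1.94583 rad → d = 6371·c ≈ 12396.88 km.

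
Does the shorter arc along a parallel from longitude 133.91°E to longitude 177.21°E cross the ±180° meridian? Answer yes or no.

Signed shortest Δλ = ((177.21 − 133.91 + 180) mod 360) − 180 = 43.3°.
Going east by 43.3° from +133.91° reaches +177.21° without touching 180°.

No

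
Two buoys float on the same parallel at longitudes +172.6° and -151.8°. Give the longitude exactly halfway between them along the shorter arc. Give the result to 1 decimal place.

-169.6°

Signed shortest Δλ from +172.6° to -151.8° is +35.6°.
Midpoint longitude = +172.6° + (+35.6°)/2 = +172.6° + 17.8° = +190.4°.
Normalise into (−180°, 180°]: -169.6°.
(The naïve average (+172.6 + -151.8)/2 = 10.4° is on the wrong side of the globe.)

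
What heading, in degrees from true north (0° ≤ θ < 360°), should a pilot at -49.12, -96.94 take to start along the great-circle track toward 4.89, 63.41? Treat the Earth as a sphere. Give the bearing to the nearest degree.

153°

Δλ = 63.41 − -96.94 = 160.35°.
θ = atan2( sin Δλ · cos φ₂ , cos φ₁ · sin φ₂ − sin φ₁ · cos φ₂ · cos Δλ )
  = atan2(0.33505, -0.65367) = 152.862° → normalised to [0°, 360°): 152.862°.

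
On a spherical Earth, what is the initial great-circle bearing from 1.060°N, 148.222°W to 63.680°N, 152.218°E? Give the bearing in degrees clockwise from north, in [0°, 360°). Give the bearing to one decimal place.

336.8°

Δλ = 152.218 − -148.222 = 300.440°; wrapped into (−180°, 180°]: -59.560°.
θ = atan2( sin Δλ · cos φ₂ , cos φ₁ · sin φ₂ − sin φ₁ · cos φ₂ · cos Δλ )
  = atan2(-0.38227, 0.89202) = -23.197° → normalised to [0°, 360°): 336.803°.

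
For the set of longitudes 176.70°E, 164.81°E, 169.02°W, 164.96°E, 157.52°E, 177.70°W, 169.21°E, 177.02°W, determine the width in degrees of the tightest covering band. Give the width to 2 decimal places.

33.46°

Sort the longitudes: -177.70°, -177.02°, -169.02°, +157.52°, +164.81°, +164.96°, +169.21°, +176.70°.
Eastward gaps between consecutive values (wrapping around): 0.68°, 8.00°, 326.54°, 7.29°, 0.15°, 4.25°, 7.49°, 5.60°.
Largest gap = 326.54° ⇒ minimal covering band is its complement: 360° − 326.54° = 33.46°.
Band runs from +157.52° eastward to -169.02°, crossing the antimeridian.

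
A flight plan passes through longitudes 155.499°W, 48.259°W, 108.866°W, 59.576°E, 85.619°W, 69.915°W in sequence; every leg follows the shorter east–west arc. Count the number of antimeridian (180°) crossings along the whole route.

0

Leg 1: -155.499° → -48.259°, shortest Δλ = 107.24° (east) — does not cross 180°.
Leg 2: -48.259° → -108.866°, shortest Δλ = -60.607° (west) — does not cross 180°.
Leg 3: -108.866° → +59.576°, shortest Δλ = 168.442° (east) — does not cross 180°.
Leg 4: +59.576° → -85.619°, shortest Δλ = -145.195° (west) — does not cross 180°.
Leg 5: -85.619° → -69.915°, shortest Δλ = 15.704° (east) — does not cross 180°.
Total crossings: 0.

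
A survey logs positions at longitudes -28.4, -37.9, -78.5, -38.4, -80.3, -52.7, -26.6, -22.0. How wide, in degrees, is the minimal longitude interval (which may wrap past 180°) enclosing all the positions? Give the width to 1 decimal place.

58.3°

Sort the longitudes: -80.3°, -78.5°, -52.7°, -38.4°, -37.9°, -28.4°, -26.6°, -22.0°.
Eastward gaps between consecutive values (wrapping around): 1.8°, 25.8°, 14.3°, 0.5°, 9.5°, 1.8°, 4.6°, 301.7°.
Largest gap = 301.7° ⇒ minimal covering band is its complement: 360° − 301.7° = 58.3°.
Band runs from -80.3° eastward to -22.0°.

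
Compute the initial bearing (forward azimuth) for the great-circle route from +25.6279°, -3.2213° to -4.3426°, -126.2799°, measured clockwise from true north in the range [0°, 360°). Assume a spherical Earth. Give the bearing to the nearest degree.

281°

Δλ = -126.2799 − -3.2213 = -123.0586°.
θ = atan2( sin Δλ · cos φ₂ , cos φ₁ · sin φ₂ − sin φ₁ · cos φ₂ · cos Δλ )
  = atan2(-0.83571, 0.16699) = -78.700° → normalised to [0°, 360°): 281.300°.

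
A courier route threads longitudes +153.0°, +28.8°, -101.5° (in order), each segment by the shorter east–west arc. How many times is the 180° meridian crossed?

Leg 1: +153.0° → +28.8°, shortest Δλ = -124.2° (west) — does not cross 180°.
Leg 2: +28.8° → -101.5°, shortest Δλ = -130.3° (west) — does not cross 180°.
Total crossings: 0.

0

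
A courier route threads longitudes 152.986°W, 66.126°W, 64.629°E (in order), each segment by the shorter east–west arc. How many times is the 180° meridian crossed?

Leg 1: -152.986° → -66.126°, shortest Δλ = 86.86° (east) — does not cross 180°.
Leg 2: -66.126° → +64.629°, shortest Δλ = 130.755° (east) — does not cross 180°.
Total crossings: 0.

0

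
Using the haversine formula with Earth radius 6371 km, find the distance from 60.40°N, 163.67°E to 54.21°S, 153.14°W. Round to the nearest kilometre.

Δλ = -153.14 − 163.67 = -316.81°; wrapped into (−180°, 180°]: 43.19°.
Δφ = -54.21 − 60.40 = -114.61°.
a = sin²(Δφ/2) + cos φ₁ · cos φ₂ · sin²(Δλ/2) = 0.747348.
c = 2·atan2(√a, √(1−a)) = 2.08828 rad → d = 6371·c ≈ 13304.44 km.

13304 km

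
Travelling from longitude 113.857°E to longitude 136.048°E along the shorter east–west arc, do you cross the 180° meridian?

No

Signed shortest Δλ = ((136.048 − 113.857 + 180) mod 360) − 180 = 22.191°.
Going east by 22.191° from +113.857° reaches +136.048° without touching 180°.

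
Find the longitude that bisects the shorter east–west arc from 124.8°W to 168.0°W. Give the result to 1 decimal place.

Signed shortest Δλ from -124.8° to -168.0° is -43.2°.
Midpoint longitude = -124.8° + (-43.2°)/2 = -124.8° − 21.6° = -146.4°.

146.4°W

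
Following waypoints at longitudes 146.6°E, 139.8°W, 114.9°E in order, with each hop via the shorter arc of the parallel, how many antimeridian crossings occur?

2

Leg 1: +146.6° → -139.8°, shortest Δλ = 73.6° (east) — crosses 180°.
Leg 2: -139.8° → +114.9°, shortest Δλ = -105.3° (west) — crosses 180°.
Total crossings: 2.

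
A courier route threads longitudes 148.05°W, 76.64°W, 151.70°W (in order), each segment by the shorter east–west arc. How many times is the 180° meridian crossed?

0

Leg 1: -148.05° → -76.64°, shortest Δλ = 71.41° (east) — does not cross 180°.
Leg 2: -76.64° → -151.70°, shortest Δλ = -75.06° (west) — does not cross 180°.
Total crossings: 0.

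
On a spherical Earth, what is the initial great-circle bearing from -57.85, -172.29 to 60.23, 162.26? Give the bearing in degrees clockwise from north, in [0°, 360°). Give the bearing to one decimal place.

345.8°

Δλ = 162.26 − -172.29 = 334.55°; wrapped into (−180°, 180°]: -25.45°.
θ = atan2( sin Δλ · cos φ₂ , cos φ₁ · sin φ₂ − sin φ₁ · cos φ₂ · cos Δλ )
  = atan2(-0.21337, 0.84150) = -14.228° → normalised to [0°, 360°): 345.772°.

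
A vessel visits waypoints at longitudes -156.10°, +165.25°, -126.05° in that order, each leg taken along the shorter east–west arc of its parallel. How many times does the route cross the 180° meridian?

2

Leg 1: -156.10° → +165.25°, shortest Δλ = -38.65° (west) — crosses 180°.
Leg 2: +165.25° → -126.05°, shortest Δλ = 68.7° (east) — crosses 180°.
Total crossings: 2.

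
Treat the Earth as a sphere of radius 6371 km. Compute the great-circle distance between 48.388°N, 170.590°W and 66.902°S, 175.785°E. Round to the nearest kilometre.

12871 km

Δλ = 175.785 − -170.590 = 346.375°; wrapped into (−180°, 180°]: -13.625°.
Δφ = -66.902 − 48.388 = -115.290°.
a = sin²(Δφ/2) + cos φ₁ · cos φ₂ · sin²(Δλ/2) = 0.717266.
c = 2·atan2(√a, √(1−a)) = 2.02031 rad → d = 6371·c ≈ 12871.42 km.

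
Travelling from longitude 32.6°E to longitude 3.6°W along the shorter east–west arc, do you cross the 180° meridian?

No

Signed shortest Δλ = ((-3.6 − 32.6 + 180) mod 360) − 180 = -36.2°.
Going west by 36.2° from +32.6° reaches -3.6° without touching 180°.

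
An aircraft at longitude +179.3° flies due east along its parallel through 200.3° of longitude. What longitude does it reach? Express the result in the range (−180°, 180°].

Start at +179.3°; shift +200.3° → +379.6°.
+379.6° lies outside (−180°, 180°]; subtract 360° → +19.6°.

+19.6°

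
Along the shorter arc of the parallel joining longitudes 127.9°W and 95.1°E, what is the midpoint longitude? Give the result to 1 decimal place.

Signed shortest Δλ from -127.9° to +95.1° is -137.0°.
Midpoint longitude = -127.9° + (-137.0°)/2 = -127.9° − 68.5° = -196.4°.
Normalise into (−180°, 180°]: +163.6°.
(The naïve average (-127.9 + +95.1)/2 = -16.4° is on the wrong side of the globe.)

163.6°E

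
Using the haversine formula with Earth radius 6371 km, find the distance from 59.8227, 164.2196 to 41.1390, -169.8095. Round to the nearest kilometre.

Δλ = -169.8095 − 164.2196 = -334.0291°; wrapped into (−180°, 180°]: 25.9709°.
Δφ = 41.1390 − 59.8227 = -18.6837°.
a = sin²(Δφ/2) + cos φ₁ · cos φ₂ · sin²(Δλ/2) = 0.045464.
c = 2·atan2(√a, √(1−a)) = 0.42975 rad → d = 6371·c ≈ 2737.91 km.

2738 km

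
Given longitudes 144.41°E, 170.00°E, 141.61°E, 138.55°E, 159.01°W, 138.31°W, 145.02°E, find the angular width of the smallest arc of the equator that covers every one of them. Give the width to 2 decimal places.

83.14°

Sort the longitudes: -159.01°, -138.31°, +138.55°, +141.61°, +144.41°, +145.02°, +170.00°.
Eastward gaps between consecutive values (wrapping around): 20.70°, 276.86°, 3.06°, 2.80°, 0.61°, 24.98°, 30.99°.
Largest gap = 276.86° ⇒ minimal covering band is its complement: 360° − 276.86° = 83.14°.
Band runs from +138.55° eastward to -138.31°, crossing the antimeridian.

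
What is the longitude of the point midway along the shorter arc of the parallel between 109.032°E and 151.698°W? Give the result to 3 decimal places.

Signed shortest Δλ from +109.032° to -151.698° is +99.270°.
Midpoint longitude = +109.032° + (+99.270°)/2 = +109.032° + 49.635° = +158.667°.
(The naïve average (+109.032 + -151.698)/2 = -21.333° is on the wrong side of the globe.)

158.667°E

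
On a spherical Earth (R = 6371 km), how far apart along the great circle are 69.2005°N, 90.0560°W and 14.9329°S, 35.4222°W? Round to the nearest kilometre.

Δλ = -35.4222 − -90.0560 = 54.6338°.
Δφ = -14.9329 − 69.2005 = -84.1334°.
a = sin²(Δφ/2) + cos φ₁ · cos φ₂ · sin²(Δλ/2) = 0.521152.
c = 2·atan2(√a, √(1−a)) = 1.61311 rad → d = 6371·c ≈ 10277.14 km.

10277 km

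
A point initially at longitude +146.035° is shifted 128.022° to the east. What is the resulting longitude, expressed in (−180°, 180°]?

Start at +146.035°; shift +128.022° → +274.057°.
+274.057° lies outside (−180°, 180°]; subtract 360° → -85.943°.

-85.943°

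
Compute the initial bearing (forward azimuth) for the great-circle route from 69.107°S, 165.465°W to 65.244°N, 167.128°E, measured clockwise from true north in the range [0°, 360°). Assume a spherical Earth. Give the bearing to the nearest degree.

Δλ = 167.128 − -165.465 = 332.593°; wrapped into (−180°, 180°]: -27.407°.
θ = atan2( sin Δλ · cos φ₂ , cos φ₁ · sin φ₂ − sin φ₁ · cos φ₂ · cos Δλ )
  = atan2(-0.19276, 0.67116) = -16.024° → normalised to [0°, 360°): 343.976°.

344°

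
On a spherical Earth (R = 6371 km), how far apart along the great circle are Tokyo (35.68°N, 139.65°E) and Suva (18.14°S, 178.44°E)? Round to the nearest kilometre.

Δλ = 178.44 − 139.65 = 38.79°.
Δφ = -18.14 − 35.68 = -53.82°.
a = sin²(Δφ/2) + cos φ₁ · cos φ₂ · sin²(Δλ/2) = 0.289962.
c = 2·atan2(√a, √(1−a)) = 1.13727 rad → d = 6371·c ≈ 7245.53 km.

7246 km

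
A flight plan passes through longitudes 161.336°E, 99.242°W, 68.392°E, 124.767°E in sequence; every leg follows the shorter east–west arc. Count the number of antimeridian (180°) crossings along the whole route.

1

Leg 1: +161.336° → -99.242°, shortest Δλ = 99.422° (east) — crosses 180°.
Leg 2: -99.242° → +68.392°, shortest Δλ = 167.634° (east) — does not cross 180°.
Leg 3: +68.392° → +124.767°, shortest Δλ = 56.375° (east) — does not cross 180°.
Total crossings: 1.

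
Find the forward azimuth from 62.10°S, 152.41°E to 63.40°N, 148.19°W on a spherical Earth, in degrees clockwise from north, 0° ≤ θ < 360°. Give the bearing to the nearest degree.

Δλ = -148.19 − 152.41 = -300.60°; wrapped into (−180°, 180°]: 59.40°.
θ = atan2( sin Δλ · cos φ₂ , cos φ₁ · sin φ₂ − sin φ₁ · cos φ₂ · cos Δλ )
  = atan2(0.38541, 0.61984) = 31.873° → normalised to [0°, 360°): 31.873°.

32°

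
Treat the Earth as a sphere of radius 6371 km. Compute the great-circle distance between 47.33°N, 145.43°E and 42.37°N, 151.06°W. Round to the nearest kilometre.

4897 km

Δλ = -151.06 − 145.43 = -296.49°; wrapped into (−180°, 180°]: 63.51°.
Δφ = 42.37 − 47.33 = -4.96°.
a = sin²(Δφ/2) + cos φ₁ · cos φ₂ · sin²(Δλ/2) = 0.140568.
c = 2·atan2(√a, √(1−a)) = 0.76863 rad → d = 6371·c ≈ 4896.95 km.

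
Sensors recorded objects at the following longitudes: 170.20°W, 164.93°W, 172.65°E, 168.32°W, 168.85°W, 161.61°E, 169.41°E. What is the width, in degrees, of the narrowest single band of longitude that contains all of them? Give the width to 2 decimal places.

33.46°

Sort the longitudes: -170.20°, -168.85°, -168.32°, -164.93°, +161.61°, +169.41°, +172.65°.
Eastward gaps between consecutive values (wrapping around): 1.35°, 0.53°, 3.39°, 326.54°, 7.80°, 3.24°, 17.15°.
Largest gap = 326.54° ⇒ minimal covering band is its complement: 360° − 326.54° = 33.46°.
Band runs from +161.61° eastward to -164.93°, crossing the antimeridian.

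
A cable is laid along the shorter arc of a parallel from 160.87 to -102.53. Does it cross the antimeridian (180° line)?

Naïve |-102.53 − 160.87| = 263.4° > 180°, so the shorter arc goes the other way round — across 180°.
Signed shortest Δλ = ((-102.53 − 160.87 + 180) mod 360) − 180 = 96.6°.
Going east by 96.6° from +160.87° passes through 180° before reaching -102.53°.

Yes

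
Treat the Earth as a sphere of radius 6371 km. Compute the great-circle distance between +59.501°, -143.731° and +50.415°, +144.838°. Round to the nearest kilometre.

4438 km

Δλ = 144.838 − -143.731 = 288.569°; wrapped into (−180°, 180°]: -71.431°.
Δφ = 50.415 − 59.501 = -9.086°.
a = sin²(Δφ/2) + cos φ₁ · cos φ₂ · sin²(Δλ/2) = 0.116483.
c = 2·atan2(√a, √(1−a)) = 0.69659 rad → d = 6371·c ≈ 4437.98 km.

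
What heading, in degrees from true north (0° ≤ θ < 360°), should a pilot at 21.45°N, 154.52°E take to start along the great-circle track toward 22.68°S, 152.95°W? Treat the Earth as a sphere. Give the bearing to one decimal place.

127.6°

Δλ = -152.95 − 154.52 = -307.47°; wrapped into (−180°, 180°]: 52.53°.
θ = atan2( sin Δλ · cos φ₂ , cos φ₁ · sin φ₂ − sin φ₁ · cos φ₂ · cos Δλ )
  = atan2(0.73230, -0.56414) = 127.610° → normalised to [0°, 360°): 127.610°.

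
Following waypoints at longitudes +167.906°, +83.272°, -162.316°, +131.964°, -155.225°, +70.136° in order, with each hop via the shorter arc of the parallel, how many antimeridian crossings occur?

Leg 1: +167.906° → +83.272°, shortest Δλ = -84.634° (west) — does not cross 180°.
Leg 2: +83.272° → -162.316°, shortest Δλ = 114.412° (east) — crosses 180°.
Leg 3: -162.316° → +131.964°, shortest Δλ = -65.72° (west) — crosses 180°.
Leg 4: +131.964° → -155.225°, shortest Δλ = 72.811° (east) — crosses 180°.
Leg 5: -155.225° → +70.136°, shortest Δλ = -134.639° (west) — crosses 180°.
Total crossings: 4.

4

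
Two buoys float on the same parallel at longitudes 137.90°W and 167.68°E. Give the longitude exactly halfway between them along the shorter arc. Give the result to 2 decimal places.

165.11°W

Signed shortest Δλ from -137.90° to +167.68° is -54.42°.
Midpoint longitude = -137.90° + (-54.42°)/2 = -137.90° − 27.21° = -165.11°.
(The naïve average (-137.90 + +167.68)/2 = 14.89° is on the wrong side of the globe.)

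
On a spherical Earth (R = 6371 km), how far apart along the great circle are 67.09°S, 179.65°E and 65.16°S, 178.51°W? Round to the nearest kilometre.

230 km

Δλ = -178.51 − 179.65 = -358.16°; wrapped into (−180°, 180°]: 1.84°.
Δφ = -65.16 − -67.09 = 1.93°.
a = sin²(Δφ/2) + cos φ₁ · cos φ₂ · sin²(Δλ/2) = 0.000326.
c = 2·atan2(√a, √(1−a)) = 0.03610 rad → d = 6371·c ≈ 230.00 km.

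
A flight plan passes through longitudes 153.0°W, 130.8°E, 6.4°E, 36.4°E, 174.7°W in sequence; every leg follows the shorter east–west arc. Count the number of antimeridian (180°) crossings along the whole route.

Leg 1: -153.0° → +130.8°, shortest Δλ = -76.2° (west) — crosses 180°.
Leg 2: +130.8° → +6.4°, shortest Δλ = -124.4° (west) — does not cross 180°.
Leg 3: +6.4° → +36.4°, shortest Δλ = 30.0° (east) — does not cross 180°.
Leg 4: +36.4° → -174.7°, shortest Δλ = 148.9° (east) — crosses 180°.
Total crossings: 2.

2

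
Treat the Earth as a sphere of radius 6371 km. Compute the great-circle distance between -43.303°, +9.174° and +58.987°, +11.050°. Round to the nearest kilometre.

Δλ = 11.050 − 9.174 = 1.876°.
Δφ = 58.987 − -43.303 = 102.290°.
a = sin²(Δφ/2) + cos φ₁ · cos φ₂ · sin²(Δλ/2) = 0.606530.
c = 2·atan2(√a, √(1−a)) = 1.78550 rad → d = 6371·c ≈ 11375.44 km.

11375 km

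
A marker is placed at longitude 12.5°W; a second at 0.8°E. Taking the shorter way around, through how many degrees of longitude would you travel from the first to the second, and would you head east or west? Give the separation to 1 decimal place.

Raw difference: 0.8 − -12.5 = 13.3°.
Normalise into (−180°, 180°]: 13.3° stays 13.3°.
Positive ⇒ the second point lies to the east; separation 13.3°.

13.3° east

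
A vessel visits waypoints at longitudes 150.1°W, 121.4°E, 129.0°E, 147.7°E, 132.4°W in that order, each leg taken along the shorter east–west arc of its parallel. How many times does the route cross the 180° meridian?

Leg 1: -150.1° → +121.4°, shortest Δλ = -88.5° (west) — crosses 180°.
Leg 2: +121.4° → +129.0°, shortest Δλ = 7.6° (east) — does not cross 180°.
Leg 3: +129.0° → +147.7°, shortest Δλ = 18.7° (east) — does not cross 180°.
Leg 4: +147.7° → -132.4°, shortest Δλ = 79.9° (east) — crosses 180°.
Total crossings: 2.

2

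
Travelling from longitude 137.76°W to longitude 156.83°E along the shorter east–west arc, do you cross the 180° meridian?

Yes

Naïve |156.83 − -137.76| = 294.59° > 180°, so the shorter arc goes the other way round — across 180°.
Signed shortest Δλ = ((156.83 − -137.76 + 180) mod 360) − 180 = -65.41°.
Going west by 65.41° from -137.76° passes through 180° before reaching +156.83°.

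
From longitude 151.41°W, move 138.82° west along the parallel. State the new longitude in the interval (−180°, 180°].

Start at -151.41°; shift −138.82° → -290.23°.
-290.23° lies outside (−180°, 180°]; add 360° → +69.77°.

69.77°E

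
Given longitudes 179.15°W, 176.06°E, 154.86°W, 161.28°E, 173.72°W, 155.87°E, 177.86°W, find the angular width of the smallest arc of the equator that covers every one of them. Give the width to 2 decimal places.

49.27°

Sort the longitudes: -179.15°, -177.86°, -173.72°, -154.86°, +155.87°, +161.28°, +176.06°.
Eastward gaps between consecutive values (wrapping around): 1.29°, 4.14°, 18.86°, 310.73°, 5.41°, 14.78°, 4.79°.
Largest gap = 310.73° ⇒ minimal covering band is its complement: 360° − 310.73° = 49.27°.
Band runs from +155.87° eastward to -154.86°, crossing the antimeridian.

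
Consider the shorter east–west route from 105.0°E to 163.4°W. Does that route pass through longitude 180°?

Naïve |-163.4 − 105.0| = 268.4° > 180°, so the shorter arc goes the other way round — across 180°.
Signed shortest Δλ = ((-163.4 − 105.0 + 180) mod 360) − 180 = 91.6°.
Going east by 91.6° from +105.0° passes through 180° before reaching -163.4°.

Yes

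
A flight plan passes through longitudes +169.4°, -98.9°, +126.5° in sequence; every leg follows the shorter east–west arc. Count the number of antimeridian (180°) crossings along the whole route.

Leg 1: +169.4° → -98.9°, shortest Δλ = 91.7° (east) — crosses 180°.
Leg 2: -98.9° → +126.5°, shortest Δλ = -134.6° (west) — crosses 180°.
Total crossings: 2.

2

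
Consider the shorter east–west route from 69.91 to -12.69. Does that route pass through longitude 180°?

Signed shortest Δλ = ((-12.69 − 69.91 + 180) mod 360) − 180 = -82.6°.
Going west by 82.6° from +69.91° reaches -12.69° without touching 180°.

No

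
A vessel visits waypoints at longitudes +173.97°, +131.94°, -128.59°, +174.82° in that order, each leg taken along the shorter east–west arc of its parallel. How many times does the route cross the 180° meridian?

2

Leg 1: +173.97° → +131.94°, shortest Δλ = -42.03° (west) — does not cross 180°.
Leg 2: +131.94° → -128.59°, shortest Δλ = 99.47° (east) — crosses 180°.
Leg 3: -128.59° → +174.82°, shortest Δλ = -56.59° (west) — crosses 180°.
Total crossings: 2.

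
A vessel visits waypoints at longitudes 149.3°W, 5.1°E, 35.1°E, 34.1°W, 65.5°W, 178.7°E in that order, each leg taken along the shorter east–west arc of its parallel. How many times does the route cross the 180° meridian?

1

Leg 1: -149.3° → +5.1°, shortest Δλ = 154.4° (east) — does not cross 180°.
Leg 2: +5.1° → +35.1°, shortest Δλ = 30.0° (east) — does not cross 180°.
Leg 3: +35.1° → -34.1°, shortest Δλ = -69.2° (west) — does not cross 180°.
Leg 4: -34.1° → -65.5°, shortest Δλ = -31.4° (west) — does not cross 180°.
Leg 5: -65.5° → +178.7°, shortest Δλ = -115.8° (west) — crosses 180°.
Total crossings: 1.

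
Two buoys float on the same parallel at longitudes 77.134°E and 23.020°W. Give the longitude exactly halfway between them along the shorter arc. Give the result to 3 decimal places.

Signed shortest Δλ from +77.134° to -23.020° is -100.154°.
Midpoint longitude = +77.134° + (-100.154°)/2 = +77.134° − 50.077° = +27.057°.

27.057°E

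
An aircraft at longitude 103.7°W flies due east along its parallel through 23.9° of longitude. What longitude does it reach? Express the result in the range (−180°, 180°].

79.8°W

Start at -103.7°; shift +23.9° → -79.8°.
-79.8° already lies in (−180°, 180°].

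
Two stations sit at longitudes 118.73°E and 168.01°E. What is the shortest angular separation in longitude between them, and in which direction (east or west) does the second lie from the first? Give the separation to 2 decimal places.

49.28° east

Raw difference: 168.01 − 118.73 = 49.28°.
Normalise into (−180°, 180°]: 49.28° stays 49.28°.
Positive ⇒ the second point lies to the east; separation 49.28°.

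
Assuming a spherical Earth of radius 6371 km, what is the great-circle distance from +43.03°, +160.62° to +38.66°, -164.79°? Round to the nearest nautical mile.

1581 nmi

Δλ = -164.79 − 160.62 = -325.41°; wrapped into (−180°, 180°]: 34.59°.
Δφ = 38.66 − 43.03 = -4.37°.
a = sin²(Δφ/2) + cos φ₁ · cos φ₂ · sin²(Δλ/2) = 0.051903.
c = 2·atan2(√a, √(1−a)) = 0.45968 rad → d = 6371·c ≈ 2928.63 km ≈ 1581.34 nmi.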